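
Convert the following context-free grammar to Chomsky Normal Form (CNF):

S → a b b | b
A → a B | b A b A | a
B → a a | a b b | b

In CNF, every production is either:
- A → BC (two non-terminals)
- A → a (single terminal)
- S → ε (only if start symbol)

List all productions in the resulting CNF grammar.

TA → a; TB → b; S → b; A → a; B → b; S → TA X0; X0 → TB TB; A → TA B; A → TB X1; X1 → A X2; X2 → TB A; B → TA TA; B → TA X3; X3 → TB TB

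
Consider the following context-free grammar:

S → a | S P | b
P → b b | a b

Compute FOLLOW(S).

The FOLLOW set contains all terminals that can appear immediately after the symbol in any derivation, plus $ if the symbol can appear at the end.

We compute FOLLOW(S) using the standard algorithm.
FOLLOW(S) starts with {$}.
FIRST(P) = {a, b}
FIRST(S) = {a, b}
FOLLOW(P) = {$, a, b}
FOLLOW(S) = {$, a, b}
Therefore, FOLLOW(S) = {$, a, b}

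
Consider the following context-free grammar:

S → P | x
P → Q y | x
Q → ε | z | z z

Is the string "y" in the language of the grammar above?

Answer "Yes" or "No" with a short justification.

Yes - a valid derivation exists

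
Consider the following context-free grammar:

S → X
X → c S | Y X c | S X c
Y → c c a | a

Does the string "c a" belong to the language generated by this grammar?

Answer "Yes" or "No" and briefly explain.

No - no valid derivation exists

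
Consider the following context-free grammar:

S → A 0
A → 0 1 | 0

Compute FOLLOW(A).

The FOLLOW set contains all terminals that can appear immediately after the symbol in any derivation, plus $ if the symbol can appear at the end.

We compute FOLLOW(A) using the standard algorithm.
FOLLOW(S) starts with {$}.
FIRST(A) = {0}
FIRST(S) = {0}
FOLLOW(A) = {0}
FOLLOW(S) = {$}
Therefore, FOLLOW(A) = {0}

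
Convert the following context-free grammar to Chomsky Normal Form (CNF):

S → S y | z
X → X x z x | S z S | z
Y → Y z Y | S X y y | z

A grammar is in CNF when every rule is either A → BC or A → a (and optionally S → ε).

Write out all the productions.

TY → y; S → z; TX → x; TZ → z; X → z; Y → z; S → S TY; X → X X0; X0 → TX X1; X1 → TZ TX; X → S X2; X2 → TZ S; Y → Y X3; X3 → TZ Y; Y → S X4; X4 → X X5; X5 → TY TY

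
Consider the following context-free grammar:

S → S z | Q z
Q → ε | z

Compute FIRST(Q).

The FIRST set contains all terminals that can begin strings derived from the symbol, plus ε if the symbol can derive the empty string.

We compute FIRST(Q) using the standard algorithm.
FIRST(Q) = {z, ε}
FIRST(S) = {z}
Therefore, FIRST(Q) = {z, ε}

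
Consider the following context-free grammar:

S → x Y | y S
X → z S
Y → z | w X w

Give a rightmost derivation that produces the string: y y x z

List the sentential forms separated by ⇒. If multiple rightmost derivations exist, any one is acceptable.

S ⇒ y S ⇒ y y S ⇒ y y x Y ⇒ y y x z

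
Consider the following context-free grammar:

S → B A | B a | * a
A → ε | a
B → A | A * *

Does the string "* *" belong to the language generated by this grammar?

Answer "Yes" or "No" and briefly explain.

Yes - a valid derivation exists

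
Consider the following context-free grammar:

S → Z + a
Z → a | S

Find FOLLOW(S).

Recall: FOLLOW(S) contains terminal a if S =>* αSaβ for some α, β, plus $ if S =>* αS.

We compute FOLLOW(S) using the standard algorithm.
FOLLOW(S) starts with {$}.
FIRST(S) = {a}
FIRST(Z) = {a}
FOLLOW(S) = {$, +}
FOLLOW(Z) = {+}
Therefore, FOLLOW(S) = {$, +}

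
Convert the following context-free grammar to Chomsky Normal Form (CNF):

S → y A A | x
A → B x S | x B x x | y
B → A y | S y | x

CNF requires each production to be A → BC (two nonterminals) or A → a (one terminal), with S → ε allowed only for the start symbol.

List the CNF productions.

TY → y; S → x; TX → x; A → y; B → x; S → TY X0; X0 → A A; A → B X1; X1 → TX S; A → TX X2; X2 → B X3; X3 → TX TX; B → A TY; B → S TY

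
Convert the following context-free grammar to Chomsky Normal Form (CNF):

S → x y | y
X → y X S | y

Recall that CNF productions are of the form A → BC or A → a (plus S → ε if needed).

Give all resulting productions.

TX → x; TY → y; S → y; X → y; S → TX TY; X → TY X0; X0 → X S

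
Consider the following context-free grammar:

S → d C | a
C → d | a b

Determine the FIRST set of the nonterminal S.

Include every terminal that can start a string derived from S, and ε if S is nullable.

We compute FIRST(S) using the standard algorithm.
FIRST(C) = {a, d}
FIRST(S) = {a, d}
Therefore, FIRST(S) = {a, d}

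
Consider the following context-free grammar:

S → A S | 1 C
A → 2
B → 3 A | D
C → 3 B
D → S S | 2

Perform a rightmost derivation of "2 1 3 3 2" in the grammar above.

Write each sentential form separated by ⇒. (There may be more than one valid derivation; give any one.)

S ⇒ A S ⇒ A 1 C ⇒ A 1 3 B ⇒ A 1 3 3 A ⇒ A 1 3 3 2 ⇒ 2 1 3 3 2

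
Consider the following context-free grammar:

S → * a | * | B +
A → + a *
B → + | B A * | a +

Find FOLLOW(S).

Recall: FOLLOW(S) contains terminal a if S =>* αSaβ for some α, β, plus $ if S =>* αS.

We compute FOLLOW(S) using the standard algorithm.
FOLLOW(S) starts with {$}.
FIRST(A) = {+}
FIRST(B) = {+, a}
FIRST(S) = {*, +, a}
FOLLOW(A) = {*}
FOLLOW(B) = {+}
FOLLOW(S) = {$}
Therefore, FOLLOW(S) = {$}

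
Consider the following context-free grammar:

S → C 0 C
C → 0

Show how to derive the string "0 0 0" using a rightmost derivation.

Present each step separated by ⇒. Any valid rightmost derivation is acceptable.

S ⇒ C 0 C ⇒ C 0 0 ⇒ 0 0 0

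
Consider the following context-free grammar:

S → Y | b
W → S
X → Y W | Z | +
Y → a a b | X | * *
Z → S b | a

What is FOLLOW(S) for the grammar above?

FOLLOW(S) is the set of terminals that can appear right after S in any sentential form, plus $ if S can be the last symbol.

We compute FOLLOW(S) using the standard algorithm.
FOLLOW(S) starts with {$}.
FIRST(S) = {*, +, a, b}
FIRST(W) = {*, +, a, b}
FIRST(X) = {*, +, a, b}
FIRST(Y) = {*, +, a, b}
FIRST(Z) = {*, +, a, b}
FOLLOW(S) = {$, *, +, a, b}
FOLLOW(W) = {$, *, +, a, b}
FOLLOW(X) = {$, *, +, a, b}
FOLLOW(Y) = {$, *, +, a, b}
FOLLOW(Z) = {$, *, +, a, b}
Therefore, FOLLOW(S) = {$, *, +, a, b}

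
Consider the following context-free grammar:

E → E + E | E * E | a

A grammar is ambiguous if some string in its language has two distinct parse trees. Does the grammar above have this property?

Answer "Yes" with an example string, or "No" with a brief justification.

Yes - the string 'a * a + a * a + a * a' has two distinct parse trees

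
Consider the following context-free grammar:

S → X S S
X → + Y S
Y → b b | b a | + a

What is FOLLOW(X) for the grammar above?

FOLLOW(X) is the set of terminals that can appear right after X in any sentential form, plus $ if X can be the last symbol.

We compute FOLLOW(X) using the standard algorithm.
FOLLOW(S) starts with {$}.
FIRST(S) = {+}
FIRST(X) = {+}
FIRST(Y) = {+, b}
FOLLOW(S) = {$, +}
FOLLOW(X) = {+}
FOLLOW(Y) = {+}
Therefore, FOLLOW(X) = {+}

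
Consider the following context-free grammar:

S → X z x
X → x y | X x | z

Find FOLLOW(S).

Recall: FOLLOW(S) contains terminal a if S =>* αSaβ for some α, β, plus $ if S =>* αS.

We compute FOLLOW(S) using the standard algorithm.
FOLLOW(S) starts with {$}.
FIRST(S) = {x, z}
FIRST(X) = {x, z}
FOLLOW(S) = {$}
FOLLOW(X) = {x, z}
Therefore, FOLLOW(S) = {$}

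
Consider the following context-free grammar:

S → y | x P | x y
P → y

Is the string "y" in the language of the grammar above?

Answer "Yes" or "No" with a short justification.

Yes - a valid derivation exists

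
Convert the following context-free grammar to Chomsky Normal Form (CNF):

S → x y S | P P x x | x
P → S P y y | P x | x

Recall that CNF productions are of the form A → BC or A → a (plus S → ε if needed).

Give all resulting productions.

TX → x; TY → y; S → x; P → x; S → TX X0; X0 → TY S; S → P X1; X1 → P X2; X2 → TX TX; P → S X3; X3 → P X4; X4 → TY TY; P → P TX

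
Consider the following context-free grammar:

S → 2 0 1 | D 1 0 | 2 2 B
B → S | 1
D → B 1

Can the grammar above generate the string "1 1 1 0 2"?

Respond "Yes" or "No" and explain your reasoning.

No - no valid derivation exists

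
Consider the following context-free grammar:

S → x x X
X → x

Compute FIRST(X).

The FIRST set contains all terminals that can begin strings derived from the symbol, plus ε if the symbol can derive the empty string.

We compute FIRST(X) using the standard algorithm.
FIRST(S) = {x}
FIRST(X) = {x}
Therefore, FIRST(X) = {x}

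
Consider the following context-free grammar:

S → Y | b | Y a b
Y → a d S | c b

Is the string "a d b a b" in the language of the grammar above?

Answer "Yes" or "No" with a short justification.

Yes - a valid derivation exists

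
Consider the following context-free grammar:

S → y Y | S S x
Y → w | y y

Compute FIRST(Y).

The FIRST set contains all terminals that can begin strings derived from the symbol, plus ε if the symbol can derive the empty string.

We compute FIRST(Y) using the standard algorithm.
FIRST(S) = {y}
FIRST(Y) = {w, y}
Therefore, FIRST(Y) = {w, y}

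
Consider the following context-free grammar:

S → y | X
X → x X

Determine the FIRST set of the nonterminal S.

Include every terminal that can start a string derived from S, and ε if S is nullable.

We compute FIRST(S) using the standard algorithm.
FIRST(S) = {x, y}
FIRST(X) = {x}
Therefore, FIRST(S) = {x, y}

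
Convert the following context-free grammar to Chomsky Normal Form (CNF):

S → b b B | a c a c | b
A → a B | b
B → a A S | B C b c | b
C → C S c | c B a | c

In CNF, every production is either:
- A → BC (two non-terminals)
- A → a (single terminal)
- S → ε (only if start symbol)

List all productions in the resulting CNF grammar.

TB → b; TA → a; TC → c; S → b; A → b; B → b; C → c; S → TB X0; X0 → TB B; S → TA X1; X1 → TC X2; X2 → TA TC; A → TA B; B → TA X3; X3 → A S; B → B X4; X4 → C X5; X5 → TB TC; C → C X6; X6 → S TC; C → TC X7; X7 → B TA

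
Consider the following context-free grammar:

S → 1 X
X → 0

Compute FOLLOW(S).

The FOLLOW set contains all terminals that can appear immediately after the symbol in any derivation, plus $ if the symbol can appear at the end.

We compute FOLLOW(S) using the standard algorithm.
FOLLOW(S) starts with {$}.
FIRST(S) = {1}
FIRST(X) = {0}
FOLLOW(S) = {$}
FOLLOW(X) = {$}
Therefore, FOLLOW(S) = {$}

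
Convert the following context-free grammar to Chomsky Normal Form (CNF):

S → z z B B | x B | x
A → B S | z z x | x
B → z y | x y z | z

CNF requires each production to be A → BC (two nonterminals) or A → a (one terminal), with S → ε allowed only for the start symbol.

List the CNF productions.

TZ → z; TX → x; S → x; A → x; TY → y; B → z; S → TZ X0; X0 → TZ X1; X1 → B B; S → TX B; A → B S; A → TZ X2; X2 → TZ TX; B → TZ TY; B → TX X3; X3 → TY TZ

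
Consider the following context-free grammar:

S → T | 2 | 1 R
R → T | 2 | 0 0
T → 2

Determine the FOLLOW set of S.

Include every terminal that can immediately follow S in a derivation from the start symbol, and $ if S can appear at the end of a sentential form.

We compute FOLLOW(S) using the standard algorithm.
FOLLOW(S) starts with {$}.
FIRST(R) = {0, 2}
FIRST(S) = {1, 2}
FIRST(T) = {2}
FOLLOW(R) = {$}
FOLLOW(S) = {$}
FOLLOW(T) = {$}
Therefore, FOLLOW(S) = {$}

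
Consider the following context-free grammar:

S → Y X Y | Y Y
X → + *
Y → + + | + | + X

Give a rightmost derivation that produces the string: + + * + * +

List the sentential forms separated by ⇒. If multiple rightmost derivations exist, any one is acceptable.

S ⇒ Y X Y ⇒ Y X + ⇒ Y + * + ⇒ + X + * + ⇒ + + * + * +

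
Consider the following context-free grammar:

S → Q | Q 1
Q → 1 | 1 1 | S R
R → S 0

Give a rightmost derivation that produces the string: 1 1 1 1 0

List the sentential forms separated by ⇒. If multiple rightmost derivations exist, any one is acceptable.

S ⇒ Q ⇒ S R ⇒ S S 0 ⇒ S Q 0 ⇒ S 1 0 ⇒ Q 1 1 0 ⇒ 1 1 1 1 0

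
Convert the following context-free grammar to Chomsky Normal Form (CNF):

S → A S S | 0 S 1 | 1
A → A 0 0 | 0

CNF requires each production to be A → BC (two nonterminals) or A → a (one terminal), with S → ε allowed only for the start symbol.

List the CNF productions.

T0 → 0; T1 → 1; S → 1; A → 0; S → A X0; X0 → S S; S → T0 X1; X1 → S T1; A → A X2; X2 → T0 T0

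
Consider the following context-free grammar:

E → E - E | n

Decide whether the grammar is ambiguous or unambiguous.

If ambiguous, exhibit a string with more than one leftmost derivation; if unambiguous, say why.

Ambiguous - the string 'n - n - n - n - n' has two distinct leftmost derivations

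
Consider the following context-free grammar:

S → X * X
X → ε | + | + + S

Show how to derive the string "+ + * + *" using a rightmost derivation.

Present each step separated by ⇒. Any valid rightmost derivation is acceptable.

S ⇒ X * X ⇒ X * ⇒ + + S * ⇒ + + X * X * ⇒ + + X * + * ⇒ + + * + *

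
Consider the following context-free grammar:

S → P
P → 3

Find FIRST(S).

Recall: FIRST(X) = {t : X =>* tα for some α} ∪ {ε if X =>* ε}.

We compute FIRST(S) using the standard algorithm.
FIRST(P) = {3}
FIRST(S) = {3}
Therefore, FIRST(S) = {3}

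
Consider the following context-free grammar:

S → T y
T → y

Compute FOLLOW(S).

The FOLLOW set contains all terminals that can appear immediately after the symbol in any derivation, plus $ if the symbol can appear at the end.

We compute FOLLOW(S) using the standard algorithm.
FOLLOW(S) starts with {$}.
FIRST(S) = {y}
FIRST(T) = {y}
FOLLOW(S) = {$}
FOLLOW(T) = {y}
Therefore, FOLLOW(S) = {$}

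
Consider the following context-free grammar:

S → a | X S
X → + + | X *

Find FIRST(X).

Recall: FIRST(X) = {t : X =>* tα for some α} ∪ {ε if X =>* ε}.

We compute FIRST(X) using the standard algorithm.
FIRST(S) = {+, a}
FIRST(X) = {+}
Therefore, FIRST(X) = {+}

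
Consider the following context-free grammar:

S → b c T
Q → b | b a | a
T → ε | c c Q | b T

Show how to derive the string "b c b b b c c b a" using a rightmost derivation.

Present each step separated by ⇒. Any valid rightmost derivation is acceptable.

S ⇒ b c T ⇒ b c b T ⇒ b c b b T ⇒ b c b b b T ⇒ b c b b b c c Q ⇒ b c b b b c c b a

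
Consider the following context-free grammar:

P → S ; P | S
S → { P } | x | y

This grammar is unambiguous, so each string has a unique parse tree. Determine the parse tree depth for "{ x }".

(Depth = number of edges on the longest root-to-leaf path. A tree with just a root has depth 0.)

4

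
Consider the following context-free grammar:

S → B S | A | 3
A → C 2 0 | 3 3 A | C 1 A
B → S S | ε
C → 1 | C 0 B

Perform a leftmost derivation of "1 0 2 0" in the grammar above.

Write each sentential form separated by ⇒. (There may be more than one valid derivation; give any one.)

S ⇒ A ⇒ C 2 0 ⇒ C 0 B 2 0 ⇒ 1 0 B 2 0 ⇒ 1 0 2 0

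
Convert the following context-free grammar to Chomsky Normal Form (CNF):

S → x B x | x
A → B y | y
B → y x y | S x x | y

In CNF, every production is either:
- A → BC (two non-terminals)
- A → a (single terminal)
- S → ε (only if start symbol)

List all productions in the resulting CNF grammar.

TX → x; S → x; TY → y; A → y; B → y; S → TX X0; X0 → B TX; A → B TY; B → TY X1; X1 → TX TY; B → S X2; X2 → TX TX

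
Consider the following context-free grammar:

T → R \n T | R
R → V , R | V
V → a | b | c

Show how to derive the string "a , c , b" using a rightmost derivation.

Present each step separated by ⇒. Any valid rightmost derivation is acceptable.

T ⇒ R ⇒ V , R ⇒ V , V , R ⇒ V , V , V ⇒ V , V , b ⇒ V , c , b ⇒ a , c , b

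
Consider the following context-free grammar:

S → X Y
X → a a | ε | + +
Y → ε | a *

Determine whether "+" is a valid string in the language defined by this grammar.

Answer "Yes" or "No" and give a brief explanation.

No - no valid derivation exists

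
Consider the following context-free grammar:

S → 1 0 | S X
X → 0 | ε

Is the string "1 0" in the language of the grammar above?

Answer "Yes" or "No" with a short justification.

Yes - a valid derivation exists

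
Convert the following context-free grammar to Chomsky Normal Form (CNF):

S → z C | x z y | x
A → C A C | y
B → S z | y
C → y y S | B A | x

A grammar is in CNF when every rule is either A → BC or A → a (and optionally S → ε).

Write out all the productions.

TZ → z; TX → x; TY → y; S → x; A → y; B → y; C → x; S → TZ C; S → TX X0; X0 → TZ TY; A → C X1; X1 → A C; B → S TZ; C → TY X2; X2 → TY S; C → B A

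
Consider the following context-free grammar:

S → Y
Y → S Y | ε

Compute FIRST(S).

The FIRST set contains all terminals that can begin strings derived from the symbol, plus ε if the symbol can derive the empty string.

We compute FIRST(S) using the standard algorithm.
FIRST(S) = {ε}
FIRST(Y) = {ε}
Therefore, FIRST(S) = {ε}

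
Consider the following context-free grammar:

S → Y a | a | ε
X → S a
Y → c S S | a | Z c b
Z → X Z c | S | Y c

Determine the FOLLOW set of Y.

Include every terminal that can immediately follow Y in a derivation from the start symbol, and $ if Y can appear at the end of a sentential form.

We compute FOLLOW(Y) using the standard algorithm.
FOLLOW(S) starts with {$}.
FIRST(S) = {a, c, ε}
FIRST(X) = {a, c}
FIRST(Y) = {a, c}
FIRST(Z) = {a, c, ε}
FOLLOW(S) = {$, a, c}
FOLLOW(X) = {a, c}
FOLLOW(Y) = {a, c}
FOLLOW(Z) = {c}
Therefore, FOLLOW(Y) = {a, c}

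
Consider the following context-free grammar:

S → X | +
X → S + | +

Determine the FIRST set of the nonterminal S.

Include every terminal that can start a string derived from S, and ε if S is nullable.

We compute FIRST(S) using the standard algorithm.
FIRST(S) = {+}
FIRST(X) = {+}
Therefore, FIRST(S) = {+}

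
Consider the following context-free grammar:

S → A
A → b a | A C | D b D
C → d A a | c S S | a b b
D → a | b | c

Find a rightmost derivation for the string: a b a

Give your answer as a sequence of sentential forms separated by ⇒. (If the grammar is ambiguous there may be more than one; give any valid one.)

S ⇒ A ⇒ D b D ⇒ D b a ⇒ a b a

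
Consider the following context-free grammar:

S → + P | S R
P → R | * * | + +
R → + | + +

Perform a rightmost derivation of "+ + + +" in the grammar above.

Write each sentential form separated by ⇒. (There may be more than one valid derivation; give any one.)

S ⇒ S R ⇒ S + ⇒ + P + ⇒ + + + +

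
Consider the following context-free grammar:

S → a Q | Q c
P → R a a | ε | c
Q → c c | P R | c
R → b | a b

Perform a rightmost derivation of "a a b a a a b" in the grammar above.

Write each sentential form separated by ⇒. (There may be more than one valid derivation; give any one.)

S ⇒ a Q ⇒ a P R ⇒ a P a b ⇒ a R a a a b ⇒ a a b a a a b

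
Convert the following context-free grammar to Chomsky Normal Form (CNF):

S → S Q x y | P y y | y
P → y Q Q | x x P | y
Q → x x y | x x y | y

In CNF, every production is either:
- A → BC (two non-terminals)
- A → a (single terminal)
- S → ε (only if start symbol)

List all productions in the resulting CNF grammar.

TX → x; TY → y; S → y; P → y; Q → y; S → S X0; X0 → Q X1; X1 → TX TY; S → P X2; X2 → TY TY; P → TY X3; X3 → Q Q; P → TX X4; X4 → TX P; Q → TX X5; X5 → TX TY; Q → TX X6; X6 → TX TY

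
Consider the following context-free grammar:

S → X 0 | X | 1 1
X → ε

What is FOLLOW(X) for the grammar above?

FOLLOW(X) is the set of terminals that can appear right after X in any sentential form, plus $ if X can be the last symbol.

We compute FOLLOW(X) using the standard algorithm.
FOLLOW(S) starts with {$}.
FIRST(S) = {0, 1, ε}
FIRST(X) = {ε}
FOLLOW(S) = {$}
FOLLOW(X) = {$, 0}
Therefore, FOLLOW(X) = {$, 0}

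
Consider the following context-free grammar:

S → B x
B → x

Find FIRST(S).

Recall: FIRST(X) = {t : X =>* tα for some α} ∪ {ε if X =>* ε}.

We compute FIRST(S) using the standard algorithm.
FIRST(B) = {x}
FIRST(S) = {x}
Therefore, FIRST(S) = {x}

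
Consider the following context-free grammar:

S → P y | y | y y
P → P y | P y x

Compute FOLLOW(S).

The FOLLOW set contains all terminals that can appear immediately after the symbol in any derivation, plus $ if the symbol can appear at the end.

We compute FOLLOW(S) using the standard algorithm.
FOLLOW(S) starts with {$}.
FIRST(P) = {}
FIRST(S) = {y}
FOLLOW(P) = {y}
FOLLOW(S) = {$}
Therefore, FOLLOW(S) = {$}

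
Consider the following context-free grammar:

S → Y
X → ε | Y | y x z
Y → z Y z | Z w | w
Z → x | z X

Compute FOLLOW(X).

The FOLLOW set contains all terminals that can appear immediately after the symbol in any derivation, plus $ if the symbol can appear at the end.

We compute FOLLOW(X) using the standard algorithm.
FOLLOW(S) starts with {$}.
FIRST(S) = {w, x, z}
FIRST(X) = {w, x, y, z, ε}
FIRST(Y) = {w, x, z}
FIRST(Z) = {x, z}
FOLLOW(S) = {$}
FOLLOW(X) = {w}
FOLLOW(Y) = {$, w, z}
FOLLOW(Z) = {w}
Therefore, FOLLOW(X) = {w}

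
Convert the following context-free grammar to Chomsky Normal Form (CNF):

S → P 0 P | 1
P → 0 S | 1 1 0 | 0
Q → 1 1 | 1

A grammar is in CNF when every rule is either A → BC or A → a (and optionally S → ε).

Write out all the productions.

T0 → 0; S → 1; T1 → 1; P → 0; Q → 1; S → P X0; X0 → T0 P; P → T0 S; P → T1 X1; X1 → T1 T0; Q → T1 T1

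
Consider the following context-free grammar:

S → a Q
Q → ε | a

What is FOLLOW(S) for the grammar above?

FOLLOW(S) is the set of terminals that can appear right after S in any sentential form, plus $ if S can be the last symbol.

We compute FOLLOW(S) using the standard algorithm.
FOLLOW(S) starts with {$}.
FIRST(Q) = {a, ε}
FIRST(S) = {a}
FOLLOW(Q) = {$}
FOLLOW(S) = {$}
Therefore, FOLLOW(S) = {$}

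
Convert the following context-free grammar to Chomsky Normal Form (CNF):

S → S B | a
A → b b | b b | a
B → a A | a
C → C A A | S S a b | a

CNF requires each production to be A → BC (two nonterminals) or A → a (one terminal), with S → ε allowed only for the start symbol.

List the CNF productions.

S → a; TB → b; A → a; TA → a; B → a; C → a; S → S B; A → TB TB; A → TB TB; B → TA A; C → C X0; X0 → A A; C → S X1; X1 → S X2; X2 → TA TB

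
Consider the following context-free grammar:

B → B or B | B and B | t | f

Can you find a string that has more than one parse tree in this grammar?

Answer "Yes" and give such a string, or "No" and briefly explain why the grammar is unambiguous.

Yes - the string 't or f or f and t' has two distinct parse trees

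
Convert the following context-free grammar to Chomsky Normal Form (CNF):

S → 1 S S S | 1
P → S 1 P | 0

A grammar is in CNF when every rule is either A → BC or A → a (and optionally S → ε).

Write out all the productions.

T1 → 1; S → 1; P → 0; S → T1 X0; X0 → S X1; X1 → S S; P → S X2; X2 → T1 P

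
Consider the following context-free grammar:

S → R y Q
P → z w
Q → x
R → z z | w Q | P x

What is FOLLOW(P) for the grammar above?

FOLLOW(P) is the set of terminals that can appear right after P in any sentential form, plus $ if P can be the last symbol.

We compute FOLLOW(P) using the standard algorithm.
FOLLOW(S) starts with {$}.
FIRST(P) = {z}
FIRST(Q) = {x}
FIRST(R) = {w, z}
FIRST(S) = {w, z}
FOLLOW(P) = {x}
FOLLOW(Q) = {$, y}
FOLLOW(R) = {y}
FOLLOW(S) = {$}
Therefore, FOLLOW(P) = {x}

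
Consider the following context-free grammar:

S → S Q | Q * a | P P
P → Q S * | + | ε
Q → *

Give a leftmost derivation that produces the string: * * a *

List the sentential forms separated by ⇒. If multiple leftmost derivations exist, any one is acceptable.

S ⇒ S Q ⇒ Q * a Q ⇒ * * a Q ⇒ * * a *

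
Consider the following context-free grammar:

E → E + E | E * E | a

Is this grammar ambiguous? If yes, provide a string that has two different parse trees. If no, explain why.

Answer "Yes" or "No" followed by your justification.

Yes - the string 'a * a + a + a' has two distinct leftmost derivations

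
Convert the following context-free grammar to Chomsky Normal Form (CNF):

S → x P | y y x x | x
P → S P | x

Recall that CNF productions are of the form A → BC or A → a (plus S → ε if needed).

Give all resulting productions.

TX → x; TY → y; S → x; P → x; S → TX P; S → TY X0; X0 → TY X1; X1 → TX TX; P → S P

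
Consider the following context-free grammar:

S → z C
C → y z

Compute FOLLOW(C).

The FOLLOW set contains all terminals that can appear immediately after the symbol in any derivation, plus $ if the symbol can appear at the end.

We compute FOLLOW(C) using the standard algorithm.
FOLLOW(S) starts with {$}.
FIRST(C) = {y}
FIRST(S) = {z}
FOLLOW(C) = {$}
FOLLOW(S) = {$}
Therefore, FOLLOW(C) = {$}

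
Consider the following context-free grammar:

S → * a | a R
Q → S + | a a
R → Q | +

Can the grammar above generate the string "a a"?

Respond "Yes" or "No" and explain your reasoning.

No - no valid derivation exists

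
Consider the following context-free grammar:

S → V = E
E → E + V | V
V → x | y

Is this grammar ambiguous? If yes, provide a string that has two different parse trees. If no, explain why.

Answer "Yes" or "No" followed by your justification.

No - the grammar is unambiguous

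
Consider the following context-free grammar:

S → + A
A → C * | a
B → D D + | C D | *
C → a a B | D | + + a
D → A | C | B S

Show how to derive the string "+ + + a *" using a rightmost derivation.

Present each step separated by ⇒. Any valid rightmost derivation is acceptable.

S ⇒ + A ⇒ + C * ⇒ + + + a *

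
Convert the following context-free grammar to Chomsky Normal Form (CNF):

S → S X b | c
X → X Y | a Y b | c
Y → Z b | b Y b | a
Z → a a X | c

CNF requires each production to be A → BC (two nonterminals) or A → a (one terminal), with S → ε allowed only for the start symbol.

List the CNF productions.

TB → b; S → c; TA → a; X → c; Y → a; Z → c; S → S X0; X0 → X TB; X → X Y; X → TA X1; X1 → Y TB; Y → Z TB; Y → TB X2; X2 → Y TB; Z → TA X3; X3 → TA X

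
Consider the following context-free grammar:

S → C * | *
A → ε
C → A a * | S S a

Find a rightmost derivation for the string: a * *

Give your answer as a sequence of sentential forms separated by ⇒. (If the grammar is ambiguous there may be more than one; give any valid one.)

S ⇒ C * ⇒ A a * * ⇒ a * *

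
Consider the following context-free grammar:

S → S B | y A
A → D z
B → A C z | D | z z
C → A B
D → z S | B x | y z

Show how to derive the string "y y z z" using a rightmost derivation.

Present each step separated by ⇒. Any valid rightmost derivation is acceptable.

S ⇒ y A ⇒ y D z ⇒ y y z z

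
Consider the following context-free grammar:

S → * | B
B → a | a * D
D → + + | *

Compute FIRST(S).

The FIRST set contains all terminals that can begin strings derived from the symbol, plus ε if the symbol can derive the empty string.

We compute FIRST(S) using the standard algorithm.
FIRST(B) = {a}
FIRST(D) = {*, +}
FIRST(S) = {*, a}
Therefore, FIRST(S) = {*, a}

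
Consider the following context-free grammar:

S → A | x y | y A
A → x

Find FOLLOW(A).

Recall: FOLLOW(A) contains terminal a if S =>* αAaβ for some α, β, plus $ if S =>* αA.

We compute FOLLOW(A) using the standard algorithm.
FOLLOW(S) starts with {$}.
FIRST(A) = {x}
FIRST(S) = {x, y}
FOLLOW(A) = {$}
FOLLOW(S) = {$}
Therefore, FOLLOW(A) = {$}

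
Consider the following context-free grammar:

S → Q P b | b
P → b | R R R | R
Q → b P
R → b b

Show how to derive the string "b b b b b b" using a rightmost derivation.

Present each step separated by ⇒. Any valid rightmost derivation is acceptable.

S ⇒ Q P b ⇒ Q R b ⇒ Q b b b ⇒ b P b b b ⇒ b R b b b ⇒ b b b b b b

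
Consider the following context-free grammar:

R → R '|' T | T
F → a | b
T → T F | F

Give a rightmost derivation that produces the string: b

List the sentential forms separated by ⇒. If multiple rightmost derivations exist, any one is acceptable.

R ⇒ T ⇒ F ⇒ b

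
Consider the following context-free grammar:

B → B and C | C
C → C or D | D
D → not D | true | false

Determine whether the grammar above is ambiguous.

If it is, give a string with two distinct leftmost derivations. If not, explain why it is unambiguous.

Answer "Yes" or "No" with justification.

No - the grammar is unambiguous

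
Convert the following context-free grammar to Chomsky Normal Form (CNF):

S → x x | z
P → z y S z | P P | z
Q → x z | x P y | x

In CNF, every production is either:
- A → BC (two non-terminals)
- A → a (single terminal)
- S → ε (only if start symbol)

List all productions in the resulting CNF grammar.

TX → x; S → z; TZ → z; TY → y; P → z; Q → x; S → TX TX; P → TZ X0; X0 → TY X1; X1 → S TZ; P → P P; Q → TX TZ; Q → TX X2; X2 → P TY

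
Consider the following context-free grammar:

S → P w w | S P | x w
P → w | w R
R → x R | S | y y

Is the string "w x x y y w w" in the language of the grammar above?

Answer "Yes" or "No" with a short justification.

Yes - a valid derivation exists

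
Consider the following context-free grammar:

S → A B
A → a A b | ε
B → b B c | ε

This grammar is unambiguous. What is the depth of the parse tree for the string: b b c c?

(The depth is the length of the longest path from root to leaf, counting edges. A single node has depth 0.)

4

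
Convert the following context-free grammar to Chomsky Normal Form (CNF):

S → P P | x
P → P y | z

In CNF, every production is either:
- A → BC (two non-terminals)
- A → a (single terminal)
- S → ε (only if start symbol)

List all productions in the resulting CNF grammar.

S → x; TY → y; P → z; S → P P; P → P TY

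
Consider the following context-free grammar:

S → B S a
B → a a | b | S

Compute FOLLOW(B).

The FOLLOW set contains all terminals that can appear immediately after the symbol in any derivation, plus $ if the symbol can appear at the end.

We compute FOLLOW(B) using the standard algorithm.
FOLLOW(S) starts with {$}.
FIRST(B) = {a, b}
FIRST(S) = {a, b}
FOLLOW(B) = {a, b}
FOLLOW(S) = {$, a, b}
Therefore, FOLLOW(B) = {a, b}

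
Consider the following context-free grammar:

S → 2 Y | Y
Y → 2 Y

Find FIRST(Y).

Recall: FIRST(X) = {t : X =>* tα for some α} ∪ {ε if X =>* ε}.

We compute FIRST(Y) using the standard algorithm.
FIRST(S) = {2}
FIRST(Y) = {2}
Therefore, FIRST(Y) = {2}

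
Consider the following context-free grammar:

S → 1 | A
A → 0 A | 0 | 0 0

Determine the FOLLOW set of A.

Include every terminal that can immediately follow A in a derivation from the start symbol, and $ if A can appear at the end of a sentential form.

We compute FOLLOW(A) using the standard algorithm.
FOLLOW(S) starts with {$}.
FIRST(A) = {0}
FIRST(S) = {0, 1}
FOLLOW(A) = {$}
FOLLOW(S) = {$}
Therefore, FOLLOW(A) = {$}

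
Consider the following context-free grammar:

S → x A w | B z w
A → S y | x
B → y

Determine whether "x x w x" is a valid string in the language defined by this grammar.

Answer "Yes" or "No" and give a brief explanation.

No - no valid derivation exists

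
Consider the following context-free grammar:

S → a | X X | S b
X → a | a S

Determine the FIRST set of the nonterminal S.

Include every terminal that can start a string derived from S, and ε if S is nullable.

We compute FIRST(S) using the standard algorithm.
FIRST(S) = {a}
FIRST(X) = {a}
Therefore, FIRST(S) = {a}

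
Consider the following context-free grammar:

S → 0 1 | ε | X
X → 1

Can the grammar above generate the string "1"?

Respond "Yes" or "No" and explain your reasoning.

Yes - a valid derivation exists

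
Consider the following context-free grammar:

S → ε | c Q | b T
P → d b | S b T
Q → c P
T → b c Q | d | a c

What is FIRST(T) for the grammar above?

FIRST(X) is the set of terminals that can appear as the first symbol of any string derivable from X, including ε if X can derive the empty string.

We compute FIRST(T) using the standard algorithm.
FIRST(P) = {b, c, d}
FIRST(Q) = {c}
FIRST(S) = {b, c, ε}
FIRST(T) = {a, b, d}
Therefore, FIRST(T) = {a, b, d}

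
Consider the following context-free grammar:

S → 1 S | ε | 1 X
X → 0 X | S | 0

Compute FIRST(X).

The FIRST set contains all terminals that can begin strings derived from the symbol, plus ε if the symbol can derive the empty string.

We compute FIRST(X) using the standard algorithm.
FIRST(S) = {1, ε}
FIRST(X) = {0, 1, ε}
Therefore, FIRST(X) = {0, 1, ε}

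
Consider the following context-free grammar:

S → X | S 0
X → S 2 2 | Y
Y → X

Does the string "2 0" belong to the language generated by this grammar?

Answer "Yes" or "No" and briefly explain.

No - no valid derivation exists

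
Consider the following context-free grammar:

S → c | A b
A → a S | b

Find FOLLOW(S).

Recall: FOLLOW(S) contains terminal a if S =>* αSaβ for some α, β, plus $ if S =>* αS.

We compute FOLLOW(S) using the standard algorithm.
FOLLOW(S) starts with {$}.
FIRST(A) = {a, b}
FIRST(S) = {a, b, c}
FOLLOW(A) = {b}
FOLLOW(S) = {$, b}
Therefore, FOLLOW(S) = {$, b}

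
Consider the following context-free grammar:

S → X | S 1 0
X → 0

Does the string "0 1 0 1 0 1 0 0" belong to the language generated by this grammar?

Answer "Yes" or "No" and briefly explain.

No - no valid derivation exists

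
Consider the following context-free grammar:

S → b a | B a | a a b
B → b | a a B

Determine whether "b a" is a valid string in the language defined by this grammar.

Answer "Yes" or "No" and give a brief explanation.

Yes - a valid derivation exists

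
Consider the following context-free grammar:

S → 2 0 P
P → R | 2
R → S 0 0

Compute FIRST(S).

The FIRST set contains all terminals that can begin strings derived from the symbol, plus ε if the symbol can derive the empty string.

We compute FIRST(S) using the standard algorithm.
FIRST(P) = {2}
FIRST(R) = {2}
FIRST(S) = {2}
Therefore, FIRST(S) = {2}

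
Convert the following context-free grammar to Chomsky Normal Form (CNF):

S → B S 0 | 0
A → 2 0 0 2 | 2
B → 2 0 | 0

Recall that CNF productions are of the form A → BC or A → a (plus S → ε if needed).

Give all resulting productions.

T0 → 0; S → 0; T2 → 2; A → 2; B → 0; S → B X0; X0 → S T0; A → T2 X1; X1 → T0 X2; X2 → T0 T2; B → T2 T0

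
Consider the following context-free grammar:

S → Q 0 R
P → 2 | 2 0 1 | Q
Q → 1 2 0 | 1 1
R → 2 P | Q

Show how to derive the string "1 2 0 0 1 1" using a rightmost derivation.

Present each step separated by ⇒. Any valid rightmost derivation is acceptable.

S ⇒ Q 0 R ⇒ Q 0 Q ⇒ Q 0 1 1 ⇒ 1 2 0 0 1 1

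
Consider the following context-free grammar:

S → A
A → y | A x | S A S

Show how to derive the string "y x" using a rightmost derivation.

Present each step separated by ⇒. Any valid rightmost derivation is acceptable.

S ⇒ A ⇒ A x ⇒ y x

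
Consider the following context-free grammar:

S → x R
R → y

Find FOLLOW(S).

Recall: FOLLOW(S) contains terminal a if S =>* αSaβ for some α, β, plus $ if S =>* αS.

We compute FOLLOW(S) using the standard algorithm.
FOLLOW(S) starts with {$}.
FIRST(R) = {y}
FIRST(S) = {x}
FOLLOW(R) = {$}
FOLLOW(S) = {$}
Therefore, FOLLOW(S) = {$}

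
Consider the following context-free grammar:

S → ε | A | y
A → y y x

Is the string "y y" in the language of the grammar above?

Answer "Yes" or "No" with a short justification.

No - no valid derivation exists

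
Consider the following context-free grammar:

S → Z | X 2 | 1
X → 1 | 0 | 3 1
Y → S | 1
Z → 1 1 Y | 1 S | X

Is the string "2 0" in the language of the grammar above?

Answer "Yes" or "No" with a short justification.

No - no valid derivation exists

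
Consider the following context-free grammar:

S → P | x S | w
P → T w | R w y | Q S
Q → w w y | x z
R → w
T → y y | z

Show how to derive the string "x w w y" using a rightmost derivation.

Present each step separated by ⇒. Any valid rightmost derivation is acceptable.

S ⇒ x S ⇒ x P ⇒ x R w y ⇒ x w w y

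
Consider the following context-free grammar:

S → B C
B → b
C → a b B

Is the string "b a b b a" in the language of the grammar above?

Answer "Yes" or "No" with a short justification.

No - no valid derivation exists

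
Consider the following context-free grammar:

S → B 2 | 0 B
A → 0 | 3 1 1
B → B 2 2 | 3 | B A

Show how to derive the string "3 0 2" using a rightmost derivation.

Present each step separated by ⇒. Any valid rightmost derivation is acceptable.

S ⇒ B 2 ⇒ B A 2 ⇒ B 0 2 ⇒ 3 0 2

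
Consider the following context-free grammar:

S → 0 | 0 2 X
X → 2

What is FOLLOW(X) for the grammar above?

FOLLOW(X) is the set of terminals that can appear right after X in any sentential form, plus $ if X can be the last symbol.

We compute FOLLOW(X) using the standard algorithm.
FOLLOW(S) starts with {$}.
FIRST(S) = {0}
FIRST(X) = {2}
FOLLOW(S) = {$}
FOLLOW(X) = {$}
Therefore, FOLLOW(X) = {$}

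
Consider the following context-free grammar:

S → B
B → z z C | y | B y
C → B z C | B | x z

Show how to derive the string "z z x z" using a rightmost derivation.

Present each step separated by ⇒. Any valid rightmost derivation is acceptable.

S ⇒ B ⇒ z z C ⇒ z z x z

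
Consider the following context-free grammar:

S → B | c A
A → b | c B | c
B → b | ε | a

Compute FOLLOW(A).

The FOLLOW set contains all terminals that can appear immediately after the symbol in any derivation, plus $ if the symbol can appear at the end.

We compute FOLLOW(A) using the standard algorithm.
FOLLOW(S) starts with {$}.
FIRST(A) = {b, c}
FIRST(B) = {a, b, ε}
FIRST(S) = {a, b, c, ε}
FOLLOW(A) = {$}
FOLLOW(B) = {$}
FOLLOW(S) = {$}
Therefore, FOLLOW(A) = {$}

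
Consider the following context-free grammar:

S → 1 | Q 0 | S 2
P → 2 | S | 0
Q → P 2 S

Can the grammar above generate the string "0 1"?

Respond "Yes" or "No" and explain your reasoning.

No - no valid derivation exists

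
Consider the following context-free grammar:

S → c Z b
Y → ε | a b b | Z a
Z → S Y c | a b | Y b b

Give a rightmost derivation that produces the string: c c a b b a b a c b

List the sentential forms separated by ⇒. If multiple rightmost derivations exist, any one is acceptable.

S ⇒ c Z b ⇒ c S Y c b ⇒ c S Z a c b ⇒ c S a b a c b ⇒ c c Z b a b a c b ⇒ c c a b b a b a c b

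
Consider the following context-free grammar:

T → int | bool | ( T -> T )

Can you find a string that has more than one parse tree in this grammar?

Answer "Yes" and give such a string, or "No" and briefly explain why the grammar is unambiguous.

No - the grammar is unambiguous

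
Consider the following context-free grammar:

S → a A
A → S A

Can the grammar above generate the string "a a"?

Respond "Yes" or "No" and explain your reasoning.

No - no valid derivation exists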